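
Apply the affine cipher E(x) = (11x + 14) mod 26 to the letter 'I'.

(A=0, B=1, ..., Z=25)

Step 1: Convert 'I' to number: x = 8.
Step 2: E(8) = (11 * 8 + 14) mod 26 = 102 mod 26 = 24.
Step 3: Convert 24 back to letter: Y.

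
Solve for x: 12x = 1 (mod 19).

Step 1: We need x such that 12 * x = 1 (mod 19).
Step 2: Using the extended Euclidean algorithm or trial:
  12 * 8 = 96 = 5 * 19 + 1.
Step 3: Since 96 mod 19 = 1, the inverse is x = 8.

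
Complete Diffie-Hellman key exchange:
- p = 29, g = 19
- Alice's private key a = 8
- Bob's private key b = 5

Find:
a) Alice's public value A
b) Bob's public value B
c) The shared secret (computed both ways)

Step 1: A = g^a mod p = 19^8 mod 29 = 25.
Step 2: B = g^b mod p = 19^5 mod 29 = 21.
Step 3: Alice computes s = B^a mod p = 21^8 mod 29 = 20.
Step 4: Bob computes s = A^b mod p = 25^5 mod 29 = 20.
Both sides agree: shared secret = 20.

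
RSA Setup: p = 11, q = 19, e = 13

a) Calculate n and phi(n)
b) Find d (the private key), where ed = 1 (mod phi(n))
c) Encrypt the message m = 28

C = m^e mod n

Step 1: n = 11 * 19 = 209.
Step 2: phi(n) = (11-1)(19-1) = 10 * 18 = 180.
Step 3: Find d = 13^(-1) mod 180 = 97.
  Verify: 13 * 97 = 1261 = 1 (mod 180).
Step 4: C = 28^13 mod 209 = 139.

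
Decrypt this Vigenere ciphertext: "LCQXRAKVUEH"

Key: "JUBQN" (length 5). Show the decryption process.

Step 1: Key 'JUBQN' has length 5. Extended key: JUBQNJUBQNJ
Step 2: Decrypt each position:
  L(11) - J(9) = 2 = C
  C(2) - U(20) = 8 = I
  Q(16) - B(1) = 15 = P
  X(23) - Q(16) = 7 = H
  R(17) - N(13) = 4 = E
  A(0) - J(9) = 17 = R
  K(10) - U(20) = 16 = Q
  V(21) - B(1) = 20 = U
  U(20) - Q(16) = 4 = E
  E(4) - N(13) = 17 = R
  H(7) - J(9) = 24 = Y
Plaintext: CIPHERQUERY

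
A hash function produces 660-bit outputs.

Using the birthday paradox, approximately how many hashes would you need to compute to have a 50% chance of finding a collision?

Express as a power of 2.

Step 1: The birthday paradox gives collision probability ~50% after sqrt(2^n) = 2^(n/2) hashes.
Step 2: For 660-bit output: 2^(660/2) = 2^330.
Step 3: Approximately 2^330 hash computations needed.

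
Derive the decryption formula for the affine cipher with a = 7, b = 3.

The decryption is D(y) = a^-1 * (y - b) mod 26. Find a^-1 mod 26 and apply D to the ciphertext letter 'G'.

Step 1: Find a^-1, the modular inverse of 7 mod 26.
Step 2: We need 7 * a^-1 = 1 (mod 26).
Step 3: 7 * 15 = 105 = 4 * 26 + 1, so a^-1 = 15.
Step 4: D(y) = 15(y - 3) mod 26.
Step 5: Apply to 'G' (y = 6): D(6) = 15 * (6 - 3) mod 26 = 15 * 3 mod 26 = 19 -> 'T'.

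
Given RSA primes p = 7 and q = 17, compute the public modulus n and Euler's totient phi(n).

Step 1: n = p * q = 7 * 17 = 119.
Step 2: phi(n) = (p-1)(q-1) = 6 * 16 = 96.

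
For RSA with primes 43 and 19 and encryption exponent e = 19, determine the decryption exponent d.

Step 1: n = 43 * 19 = 817.
Step 2: phi(n) = 42 * 18 = 756.
Step 3: Find d such that 19 * d = 1 (mod 756).
Step 4: d = 19^(-1) mod 756 = 199.
Verification: 19 * 199 = 3781 = 5 * 756 + 1.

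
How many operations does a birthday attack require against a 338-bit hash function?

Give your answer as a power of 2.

Step 1: The birthday paradox gives collision probability ~50% after sqrt(2^n) = 2^(n/2) hashes.
Step 2: For 338-bit output: 2^(338/2) = 2^169.
Step 3: Approximately 2^169 hash computations needed.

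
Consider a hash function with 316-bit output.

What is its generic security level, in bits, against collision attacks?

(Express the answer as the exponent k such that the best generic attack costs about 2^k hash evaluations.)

Step 1: The hash has a 316-bit output.
Step 2: Collision resistance means it should be infeasible to find any x != y with h(x) = h(y).
By the birthday bound, a generic collision search succeeds after about sqrt(2^316) = 2^(316/2) = 2^158 evaluations.
Step 3: Security level = 158 bits.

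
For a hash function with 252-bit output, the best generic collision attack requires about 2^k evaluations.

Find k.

Step 1: The hash has a 252-bit output.
Step 2: Collision resistance means it should be infeasible to find any x != y with h(x) = h(y).
By the birthday bound, a generic collision search succeeds after about sqrt(2^252) = 2^(252/2) = 2^126 evaluations.
Step 3: Security level = 126 bits.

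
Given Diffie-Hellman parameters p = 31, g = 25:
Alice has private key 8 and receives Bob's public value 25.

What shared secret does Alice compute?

Step 1: s = B^a mod p = 25^8 mod 31.
  25^1 mod 31 = 25
  25^2 mod 31 = (25 * 25) mod 31 = 5
  25^3 mod 31 = (5 * 25) mod 31 = 1
  25^4 mod 31 = (1 * 25) mod 31 = 25
  25^5 mod 31 = (25 * 25) mod 31 = 5
  25^6 mod 31 = (5 * 25) mod 31 = 1
  25^7 mod 31 = (1 * 25) mod 31 = 25
  25^8 mod 31 = (25 * 25) mod 31 = 5
Result: shared secret = 5.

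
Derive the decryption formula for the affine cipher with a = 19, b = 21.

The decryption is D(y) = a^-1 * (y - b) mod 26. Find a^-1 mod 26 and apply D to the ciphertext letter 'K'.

Step 1: Find a^-1, the modular inverse of 19 mod 26.
Step 2: We need 19 * a^-1 = 1 (mod 26).
Step 3: 19 * 11 = 209 = 8 * 26 + 1, so a^-1 = 11.
Step 4: D(y) = 11(y - 21) mod 26.
Step 5: Apply to 'K' (y = 10): D(10) = 11 * (10 - 21) mod 26 = 11 * -11 mod 26 = 9 -> 'J'.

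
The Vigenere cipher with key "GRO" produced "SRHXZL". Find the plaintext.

Step 1: Extend key: GROGRO
Step 2: Decrypt each letter (c - k) mod 26:
  S(18) - G(6) = (18-6) mod 26 = 12 = M
  R(17) - R(17) = (17-17) mod 26 = 0 = A
  H(7) - O(14) = (7-14) mod 26 = 19 = T
  X(23) - G(6) = (23-6) mod 26 = 17 = R
  Z(25) - R(17) = (25-17) mod 26 = 8 = I
  L(11) - O(14) = (11-14) mod 26 = 23 = X
Plaintext: MATRIX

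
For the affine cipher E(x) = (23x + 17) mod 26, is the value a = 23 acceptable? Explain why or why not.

Step 1: Compute gcd(23, 26).
Step 2: gcd(23, 26) = 1.
Since gcd = 1, 23 is coprime with 26, so it is a valid key.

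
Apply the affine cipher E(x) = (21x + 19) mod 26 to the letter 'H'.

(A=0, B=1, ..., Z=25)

Step 1: Convert 'H' to number: x = 7.
Step 2: E(7) = (21 * 7 + 19) mod 26 = 166 mod 26 = 10.
Step 3: Convert 10 back to letter: K.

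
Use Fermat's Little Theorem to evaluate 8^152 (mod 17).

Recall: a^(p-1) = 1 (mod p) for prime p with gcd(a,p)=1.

Step 1: Since 17 is prime, by Fermat's Little Theorem: 8^16 = 1 (mod 17).
Step 2: Reduce exponent: 152 mod 16 = 8.
Step 3: So 8^152 = 8^8 (mod 17).
Step 4: 8^8 mod 17 = 1.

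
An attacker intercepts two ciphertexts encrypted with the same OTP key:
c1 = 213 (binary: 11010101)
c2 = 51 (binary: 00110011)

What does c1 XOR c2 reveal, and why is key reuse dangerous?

Step 1: c1 XOR c2 = (m1 XOR k) XOR (m2 XOR k).
Step 2: By XOR associativity/commutativity: = m1 XOR m2 XOR k XOR k = m1 XOR m2.
Step 3: 11010101 XOR 00110011 = 11100110 = 230.
Step 4: The key cancels out! An attacker learns m1 XOR m2 = 230, revealing the relationship between plaintexts.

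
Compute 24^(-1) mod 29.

Step 1: We need x such that 24 * x = 1 (mod 29).
Step 2: Using the extended Euclidean algorithm or trial:
  24 * 23 = 552 = 19 * 29 + 1.
Step 3: Since 552 mod 29 = 1, the inverse is x = 23.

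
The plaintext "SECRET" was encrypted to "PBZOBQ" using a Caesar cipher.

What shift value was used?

Step 1: Compare first letters: S (position 18) -> P (position 15).
Step 2: Shift = (15 - 18) mod 26 = 23.
The shift value is 23.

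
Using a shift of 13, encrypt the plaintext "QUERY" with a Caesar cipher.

Step 1: For each letter, shift forward by 13 positions (mod 26).
  Q (position 16) -> position (16+13) mod 26 = 3 -> D
  U (position 20) -> position (20+13) mod 26 = 7 -> H
  E (position 4) -> position (4+13) mod 26 = 17 -> R
  R (position 17) -> position (17+13) mod 26 = 4 -> E
  Y (position 24) -> position (24+13) mod 26 = 11 -> L
Result: DHREL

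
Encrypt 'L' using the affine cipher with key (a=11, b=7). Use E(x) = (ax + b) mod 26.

Step 1: Convert 'L' to number: x = 11.
Step 2: E(11) = (11 * 11 + 7) mod 26 = 128 mod 26 = 24.
Step 3: Convert 24 back to letter: Y.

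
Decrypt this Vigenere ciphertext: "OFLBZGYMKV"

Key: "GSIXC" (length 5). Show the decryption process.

Step 1: Key 'GSIXC' has length 5. Extended key: GSIXCGSIXC
Step 2: Decrypt each position:
  O(14) - G(6) = 8 = I
  F(5) - S(18) = 13 = N
  L(11) - I(8) = 3 = D
  B(1) - X(23) = 4 = E
  Z(25) - C(2) = 23 = X
  G(6) - G(6) = 0 = A
  Y(24) - S(18) = 6 = G
  M(12) - I(8) = 4 = E
  K(10) - X(23) = 13 = N
  V(21) - C(2) = 19 = T
Plaintext: INDEXAGENT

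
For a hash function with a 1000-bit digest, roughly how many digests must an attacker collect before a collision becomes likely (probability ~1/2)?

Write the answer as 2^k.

Step 1: The birthday paradox gives collision probability ~50% after sqrt(2^n) = 2^(n/2) hashes.
Step 2: For 1000-bit output: 2^(1000/2) = 2^500.
Step 3: Approximately 2^500 hash computations needed.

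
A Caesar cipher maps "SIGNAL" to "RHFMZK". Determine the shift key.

Step 1: Compare first letters: S (position 18) -> R (position 17).
Step 2: Shift = (17 - 18) mod 26 = 25.
The shift value is 25.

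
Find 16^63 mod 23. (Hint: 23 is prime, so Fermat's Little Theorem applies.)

Step 1: Since 23 is prime, by Fermat's Little Theorem: 16^22 = 1 (mod 23).
Step 2: Reduce exponent: 63 mod 22 = 19.
Step 3: So 16^63 = 16^19 (mod 23).
Step 4: 16^19 mod 23 = 12.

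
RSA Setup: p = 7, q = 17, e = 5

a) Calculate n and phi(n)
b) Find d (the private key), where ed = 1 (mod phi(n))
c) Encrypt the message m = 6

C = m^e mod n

Step 1: n = 7 * 17 = 119.
Step 2: phi(n) = (7-1)(17-1) = 6 * 16 = 96.
Step 3: Find d = 5^(-1) mod 96 = 77.
  Verify: 5 * 77 = 385 = 1 (mod 96).
Step 4: C = 6^5 mod 119 = 41.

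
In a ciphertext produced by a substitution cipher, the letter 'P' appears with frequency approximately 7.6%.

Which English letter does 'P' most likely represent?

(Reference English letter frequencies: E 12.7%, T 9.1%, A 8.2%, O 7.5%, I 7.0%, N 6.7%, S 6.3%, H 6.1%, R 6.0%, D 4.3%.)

Step 1: The observed frequency is 7.6%.
Step 2: Compare with English frequencies:
  E: 12.7% (difference: 5.1%)
  T: 9.1% (difference: 1.5%)
  A: 8.2% (difference: 0.6%)
  O: 7.5% (difference: 0.1%) <-- closest
  I: 7.0% (difference: 0.6%)
  N: 6.7% (difference: 0.9%)
  S: 6.3% (difference: 1.3%)
  H: 6.1% (difference: 1.5%)
  R: 6.0% (difference: 1.6%)
  D: 4.3% (difference: 3.3%)
Step 3: 'P' most likely represents 'O' (frequency 7.5%).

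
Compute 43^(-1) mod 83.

Step 1: We need x such that 43 * x = 1 (mod 83).
Step 2: Using the extended Euclidean algorithm or trial:
  43 * 56 = 2408 = 29 * 83 + 1.
Step 3: Since 2408 mod 83 = 1, the inverse is x = 56.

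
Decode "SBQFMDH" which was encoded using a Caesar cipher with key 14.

Step 1: Reverse the shift by subtracting 14 from each letter position.
  S (position 18) -> position (18-14) mod 26 = 4 -> E
  B (position 1) -> position (1-14) mod 26 = 13 -> N
  Q (position 16) -> position (16-14) mod 26 = 2 -> C
  F (position 5) -> position (5-14) mod 26 = 17 -> R
  M (position 12) -> position (12-14) mod 26 = 24 -> Y
  D (position 3) -> position (3-14) mod 26 = 15 -> P
  H (position 7) -> position (7-14) mod 26 = 19 -> T
Decrypted message: ENCRYPT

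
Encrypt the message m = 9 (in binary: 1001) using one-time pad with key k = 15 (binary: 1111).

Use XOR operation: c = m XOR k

Step 1: Write out the XOR operation bit by bit:
  Message: 1001
  Key:     1111
  XOR:     0110
Step 2: Convert to decimal: 0110 = 6.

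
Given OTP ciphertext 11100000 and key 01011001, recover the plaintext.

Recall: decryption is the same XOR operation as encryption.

Step 1: XOR ciphertext with key:
  Ciphertext: 11100000
  Key:        01011001
  XOR:        10111001
Step 2: Plaintext = 10111001 = 185 in decimal.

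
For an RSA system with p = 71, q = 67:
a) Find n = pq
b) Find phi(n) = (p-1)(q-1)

Step 1: n = p * q = 71 * 67 = 4757.
Step 2: phi(n) = (p-1)(q-1) = 70 * 66 = 4620.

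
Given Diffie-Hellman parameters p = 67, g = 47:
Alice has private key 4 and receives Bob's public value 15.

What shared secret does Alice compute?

Step 1: s = B^a mod p = 15^4 mod 67.
  15^1 mod 67 = 15
  15^2 mod 67 = (15 * 15) mod 67 = 24
  15^3 mod 67 = (24 * 15) mod 67 = 25
  15^4 mod 67 = (25 * 15) mod 67 = 40
Result: shared secret = 40.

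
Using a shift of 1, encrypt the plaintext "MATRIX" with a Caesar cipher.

Step 1: For each letter, shift forward by 1 positions (mod 26).
  M (position 12) -> position (12+1) mod 26 = 13 -> N
  A (position 0) -> position (0+1) mod 26 = 1 -> B
  T (position 19) -> position (19+1) mod 26 = 20 -> U
  R (position 17) -> position (17+1) mod 26 = 18 -> S
  I (position 8) -> position (8+1) mod 26 = 9 -> J
  X (position 23) -> position (23+1) mod 26 = 24 -> Y
Result: NBUSJY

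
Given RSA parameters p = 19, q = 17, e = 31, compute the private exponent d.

Step 1: n = 19 * 17 = 323.
Step 2: phi(n) = 18 * 16 = 288.
Step 3: Find d such that 31 * d = 1 (mod 288).
Step 4: d = 31^(-1) mod 288 = 223.
Verification: 31 * 223 = 6913 = 24 * 288 + 1.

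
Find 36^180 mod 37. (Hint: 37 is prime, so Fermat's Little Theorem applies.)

Step 1: Since 37 is prime, by Fermat's Little Theorem: 36^36 = 1 (mod 37).
Step 2: Reduce exponent: 180 mod 36 = 0.
Step 3: So 36^180 = 36^0 (mod 37).
Step 4: 36^0 mod 37 = 1.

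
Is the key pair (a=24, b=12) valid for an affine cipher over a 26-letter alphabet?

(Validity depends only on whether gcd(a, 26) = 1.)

Step 1: Compute gcd(24, 26).
Step 2: gcd(24, 26) = 2.
Since gcd = 2 != 1, 24 shares a common factor with 26, so it cannot be used.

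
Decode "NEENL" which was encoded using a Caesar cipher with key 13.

Step 1: Reverse the shift by subtracting 13 from each letter position.
  N (position 13) -> position (13-13) mod 26 = 0 -> A
  E (position 4) -> position (4-13) mod 26 = 17 -> R
  E (position 4) -> position (4-13) mod 26 = 17 -> R
  N (position 13) -> position (13-13) mod 26 = 0 -> A
  L (position 11) -> position (11-13) mod 26 = 24 -> Y
Decrypted message: ARRAY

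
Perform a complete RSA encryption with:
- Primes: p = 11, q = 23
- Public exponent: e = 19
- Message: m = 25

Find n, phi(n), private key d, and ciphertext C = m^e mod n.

Step 1: n = 11 * 23 = 253.
Step 2: phi(n) = (11-1)(23-1) = 10 * 22 = 220.
Step 3: Find d = 19^(-1) mod 220 = 139.
  Verify: 19 * 139 = 2641 = 1 (mod 220).
Step 4: C = 25^19 mod 253 = 26.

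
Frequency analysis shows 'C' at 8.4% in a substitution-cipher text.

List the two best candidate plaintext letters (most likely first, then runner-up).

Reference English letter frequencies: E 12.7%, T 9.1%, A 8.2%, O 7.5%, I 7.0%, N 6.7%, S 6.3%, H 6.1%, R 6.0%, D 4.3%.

Step 1: Observed frequency of 'C' is 8.4%.
Step 2: Compute distances to each reference frequency and sort:
  A (8.2%): difference = 0.2% <-- BEST
  T (9.1%): difference = 0.7% <-- RUNNER-UP
  O (7.5%): difference = 0.9%
  I (7.0%): difference = 1.4%
  N (6.7%): difference = 1.7%
Step 3: Most likely is 'A' (8.2%, diff 0.2%); second most likely is 'T' (9.1%, diff 0.7%).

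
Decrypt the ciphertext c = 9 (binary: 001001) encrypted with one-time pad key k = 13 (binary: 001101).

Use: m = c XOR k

Step 1: XOR ciphertext with key:
  Ciphertext: 001001
  Key:        001101
  XOR:        000100
Step 2: Plaintext = 000100 = 4 in decimal.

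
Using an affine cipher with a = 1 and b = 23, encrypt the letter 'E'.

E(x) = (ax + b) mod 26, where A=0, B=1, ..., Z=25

Step 1: Convert 'E' to number: x = 4.
Step 2: E(4) = (1 * 4 + 23) mod 26 = 27 mod 26 = 1.
Step 3: Convert 1 back to letter: B.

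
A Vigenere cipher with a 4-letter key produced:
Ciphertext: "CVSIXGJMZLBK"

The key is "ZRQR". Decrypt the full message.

Step 1: Key 'ZRQR' has length 4. Extended key: ZRQRZRQRZRQR
Step 2: Decrypt each position:
  C(2) - Z(25) = 3 = D
  V(21) - R(17) = 4 = E
  S(18) - Q(16) = 2 = C
  I(8) - R(17) = 17 = R
  X(23) - Z(25) = 24 = Y
  G(6) - R(17) = 15 = P
  J(9) - Q(16) = 19 = T
  M(12) - R(17) = 21 = V
  Z(25) - Z(25) = 0 = A
  L(11) - R(17) = 20 = U
  B(1) - Q(16) = 11 = L
  K(10) - R(17) = 19 = T
Plaintext: DECRYPTVAULT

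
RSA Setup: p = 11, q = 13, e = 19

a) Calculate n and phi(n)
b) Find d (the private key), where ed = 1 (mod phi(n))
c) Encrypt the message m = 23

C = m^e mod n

Step 1: n = 11 * 13 = 143.
Step 2: phi(n) = (11-1)(13-1) = 10 * 12 = 120.
Step 3: Find d = 19^(-1) mod 120 = 19.
  Verify: 19 * 19 = 361 = 1 (mod 120).
Step 4: C = 23^19 mod 143 = 23.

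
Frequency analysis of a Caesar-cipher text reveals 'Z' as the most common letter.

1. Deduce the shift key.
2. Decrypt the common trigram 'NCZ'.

Step 1: In English, 'E' is the most frequent letter (12.7%).
Step 2: The most frequent ciphertext letter is 'Z' (position 25).
Step 3: Shift = (25 - 4) mod 26 = 21.
Step 4: Decrypt 'NCZ' by shifting back 21:
  N -> S
  C -> H
  Z -> E
Step 5: 'NCZ' decrypts to 'SHE'.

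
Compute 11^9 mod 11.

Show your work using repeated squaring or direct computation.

Step 1: Compute 11^9 mod 11 step by step, reducing modulo 11 at each step.
  11^1 mod 11 = 0
  11^2 mod 11 = (0 * 11) mod 11 = 0
  11^3 mod 11 = (0 * 11) mod 11 = 0
  11^4 mod 11 = (0 * 11) mod 11 = 0
  11^5 mod 11 = (0 * 11) mod 11 = 0
  11^6 mod 11 = (0 * 11) mod 11 = 0
  11^7 mod 11 = (0 * 11) mod 11 = 0
  11^8 mod 11 = (0 * 11) mod 11 = 0
  11^9 mod 11 = (0 * 11) mod 11 = 0
Step 2: Result = 0.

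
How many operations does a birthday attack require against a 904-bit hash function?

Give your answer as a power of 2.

Step 1: The birthday paradox gives collision probability ~50% after sqrt(2^n) = 2^(n/2) hashes.
Step 2: For 904-bit output: 2^(904/2) = 2^452.
Step 3: Approximately 2^452 hash computations needed.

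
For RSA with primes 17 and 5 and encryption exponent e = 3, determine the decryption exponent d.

Step 1: n = 17 * 5 = 85.
Step 2: phi(n) = 16 * 4 = 64.
Step 3: Find d such that 3 * d = 1 (mod 64).
Step 4: d = 3^(-1) mod 64 = 43.
Verification: 3 * 43 = 129 = 2 * 64 + 1.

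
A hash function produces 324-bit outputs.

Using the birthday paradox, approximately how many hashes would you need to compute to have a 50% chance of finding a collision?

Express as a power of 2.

Step 1: The birthday paradox gives collision probability ~50% after sqrt(2^n) = 2^(n/2) hashes.
Step 2: For 324-bit output: 2^(324/2) = 2^162.
Step 3: Approximately 2^162 hash computations needed.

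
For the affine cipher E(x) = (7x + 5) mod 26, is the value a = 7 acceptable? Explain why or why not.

Step 1: Compute gcd(7, 26).
Step 2: gcd(7, 26) = 1.
Since gcd = 1, 7 is coprime with 26, so it is a valid key.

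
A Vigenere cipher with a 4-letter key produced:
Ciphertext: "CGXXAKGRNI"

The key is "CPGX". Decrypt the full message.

Step 1: Key 'CPGX' has length 4. Extended key: CPGXCPGXCP
Step 2: Decrypt each position:
  C(2) - C(2) = 0 = A
  G(6) - P(15) = 17 = R
  X(23) - G(6) = 17 = R
  X(23) - X(23) = 0 = A
  A(0) - C(2) = 24 = Y
  K(10) - P(15) = 21 = V
  G(6) - G(6) = 0 = A
  R(17) - X(23) = 20 = U
  N(13) - C(2) = 11 = L
  I(8) - P(15) = 19 = T
Plaintext: ARRAYVAULT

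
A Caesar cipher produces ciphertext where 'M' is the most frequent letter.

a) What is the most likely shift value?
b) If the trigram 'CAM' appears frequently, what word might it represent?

Step 1: In English, 'E' is the most frequent letter (12.7%).
Step 2: The most frequent ciphertext letter is 'M' (position 12).
Step 3: Shift = (12 - 4) mod 26 = 8.
Step 4: Decrypt 'CAM' by shifting back 8:
  C -> U
  A -> S
  M -> E
Step 5: 'CAM' decrypts to 'USE'.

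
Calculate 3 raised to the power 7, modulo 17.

Step 1: Compute 3^7 mod 17 step by step, reducing modulo 17 at each step.
  3^1 mod 17 = 3
  3^2 mod 17 = (3 * 3) mod 17 = 9
  3^3 mod 17 = (9 * 3) mod 17 = 10
  3^4 mod 17 = (10 * 3) mod 17 = 13
  3^5 mod 17 = (13 * 3) mod 17 = 5
  3^6 mod 17 = (5 * 3) mod 17 = 15
  3^7 mod 17 = (15 * 3) mod 17 = 11
Step 2: Result = 11.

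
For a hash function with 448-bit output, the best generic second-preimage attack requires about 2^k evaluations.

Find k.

Step 1: The hash has a 448-bit output.
Step 2: Second-preimage resistance means: given a specific input x, it should be infeasible to find a different y with h(y) = h(x).
With a 448-bit output, a generic search for a second preimage costs about 2^448 evaluations (each trial matches the fixed target with probability 2^-448).
Step 3: Security level = 448 bits.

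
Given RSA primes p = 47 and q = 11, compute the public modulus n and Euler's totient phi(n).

Step 1: n = p * q = 47 * 11 = 517.
Step 2: phi(n) = (p-1)(q-1) = 46 * 10 = 460.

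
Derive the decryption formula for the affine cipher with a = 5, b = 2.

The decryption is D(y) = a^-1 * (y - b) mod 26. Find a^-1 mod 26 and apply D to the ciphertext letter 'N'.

Step 1: Find a^-1, the modular inverse of 5 mod 26.
Step 2: We need 5 * a^-1 = 1 (mod 26).
Step 3: 5 * 21 = 105 = 4 * 26 + 1, so a^-1 = 21.
Step 4: D(y) = 21(y - 2) mod 26.
Step 5: Apply to 'N' (y = 13): D(13) = 21 * (13 - 2) mod 26 = 21 * 11 mod 26 = 23 -> 'X'.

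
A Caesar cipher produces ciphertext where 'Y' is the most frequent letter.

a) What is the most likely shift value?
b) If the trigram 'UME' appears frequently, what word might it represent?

Step 1: In English, 'E' is the most frequent letter (12.7%).
Step 2: The most frequent ciphertext letter is 'Y' (position 24).
Step 3: Shift = (24 - 4) mod 26 = 20.
Step 4: Decrypt 'UME' by shifting back 20:
  U -> A
  M -> S
  E -> K
Step 5: 'UME' decrypts to 'ASK'.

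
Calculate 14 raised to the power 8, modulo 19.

Step 1: Compute 14^8 mod 19 step by step, reducing modulo 19 at each step.
  14^1 mod 19 = 14
  14^2 mod 19 = (14 * 14) mod 19 = 6
  14^3 mod 19 = (6 * 14) mod 19 = 8
  14^4 mod 19 = (8 * 14) mod 19 = 17
  14^5 mod 19 = (17 * 14) mod 19 = 10
  14^6 mod 19 = (10 * 14) mod 19 = 7
  14^7 mod 19 = (7 * 14) mod 19 = 3
  14^8 mod 19 = (3 * 14) mod 19 = 4
Step 2: Result = 4.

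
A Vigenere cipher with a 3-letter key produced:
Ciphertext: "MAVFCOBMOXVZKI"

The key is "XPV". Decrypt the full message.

Step 1: Key 'XPV' has length 3. Extended key: XPVXPVXPVXPVXP
Step 2: Decrypt each position:
  M(12) - X(23) = 15 = P
  A(0) - P(15) = 11 = L
  V(21) - V(21) = 0 = A
  F(5) - X(23) = 8 = I
  C(2) - P(15) = 13 = N
  O(14) - V(21) = 19 = T
  B(1) - X(23) = 4 = E
  M(12) - P(15) = 23 = X
  O(14) - V(21) = 19 = T
  X(23) - X(23) = 0 = A
  V(21) - P(15) = 6 = G
  Z(25) - V(21) = 4 = E
  K(10) - X(23) = 13 = N
  I(8) - P(15) = 19 = T
Plaintext: PLAINTEXTAGENT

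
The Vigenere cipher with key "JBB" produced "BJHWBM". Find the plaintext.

Step 1: Extend key: JBBJBB
Step 2: Decrypt each letter (c - k) mod 26:
  B(1) - J(9) = (1-9) mod 26 = 18 = S
  J(9) - B(1) = (9-1) mod 26 = 8 = I
  H(7) - B(1) = (7-1) mod 26 = 6 = G
  W(22) - J(9) = (22-9) mod 26 = 13 = N
  B(1) - B(1) = (1-1) mod 26 = 0 = A
  M(12) - B(1) = (12-1) mod 26 = 11 = L
Plaintext: SIGNAL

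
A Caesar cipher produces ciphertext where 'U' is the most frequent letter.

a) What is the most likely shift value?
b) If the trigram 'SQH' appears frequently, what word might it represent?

Step 1: In English, 'E' is the most frequent letter (12.7%).
Step 2: The most frequent ciphertext letter is 'U' (position 20).
Step 3: Shift = (20 - 4) mod 26 = 16.
Step 4: Decrypt 'SQH' by shifting back 16:
  S -> C
  Q -> A
  H -> R
Step 5: 'SQH' decrypts to 'CAR'.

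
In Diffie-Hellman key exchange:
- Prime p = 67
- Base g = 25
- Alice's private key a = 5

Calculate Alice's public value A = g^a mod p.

Step 1: A = g^a mod p = 25^5 mod 67.
  25^1 mod 67 = 25
  25^2 mod 67 = (25 * 25) mod 67 = 22
  25^3 mod 67 = (22 * 25) mod 67 = 14
  25^4 mod 67 = (14 * 25) mod 67 = 15
  25^5 mod 67 = (15 * 25) mod 67 = 40
Result: A = 40.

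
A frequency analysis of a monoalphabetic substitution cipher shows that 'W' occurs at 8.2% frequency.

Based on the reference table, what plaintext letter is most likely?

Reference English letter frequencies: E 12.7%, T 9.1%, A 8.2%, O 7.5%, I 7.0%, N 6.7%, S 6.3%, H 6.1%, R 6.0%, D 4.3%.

Step 1: The observed frequency is 8.2%.
Step 2: Compare with English frequencies:
  E: 12.7% (difference: 4.5%)
  T: 9.1% (difference: 0.9%)
  A: 8.2% (difference: 0.0%) <-- closest
  O: 7.5% (difference: 0.7%)
  I: 7.0% (difference: 1.2%)
  N: 6.7% (difference: 1.5%)
  S: 6.3% (difference: 1.9%)
  H: 6.1% (difference: 2.1%)
  R: 6.0% (difference: 2.2%)
  D: 4.3% (difference: 3.9%)
Step 3: 'W' most likely represents 'A' (frequency 8.2%).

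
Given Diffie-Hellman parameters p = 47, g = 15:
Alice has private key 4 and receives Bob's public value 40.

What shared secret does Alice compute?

Step 1: s = B^a mod p = 40^4 mod 47.
  40^1 mod 47 = 40
  40^2 mod 47 = (40 * 40) mod 47 = 2
  40^3 mod 47 = (2 * 40) mod 47 = 33
  40^4 mod 47 = (33 * 40) mod 47 = 4
Result: shared secret = 4.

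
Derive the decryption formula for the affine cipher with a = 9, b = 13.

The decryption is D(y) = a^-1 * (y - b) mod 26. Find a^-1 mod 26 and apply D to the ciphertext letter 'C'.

Step 1: Find a^-1, the modular inverse of 9 mod 26.
Step 2: We need 9 * a^-1 = 1 (mod 26).
Step 3: 9 * 3 = 27 = 1 * 26 + 1, so a^-1 = 3.
Step 4: D(y) = 3(y - 13) mod 26.
Step 5: Apply to 'C' (y = 2): D(2) = 3 * (2 - 13) mod 26 = 3 * -11 mod 26 = 19 -> 'T'.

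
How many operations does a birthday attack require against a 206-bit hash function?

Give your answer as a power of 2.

Step 1: The birthday paradox gives collision probability ~50% after sqrt(2^n) = 2^(n/2) hashes.
Step 2: For 206-bit output: 2^(206/2) = 2^103.
Step 3: Approximately 2^103 hash computations needed.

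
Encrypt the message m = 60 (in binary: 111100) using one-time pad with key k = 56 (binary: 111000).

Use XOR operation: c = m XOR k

Step 1: Write out the XOR operation bit by bit:
  Message: 111100
  Key:     111000
  XOR:     000100
Step 2: Convert to decimal: 000100 = 4.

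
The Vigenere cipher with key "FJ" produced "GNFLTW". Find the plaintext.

Step 1: Extend key: FJFJFJ
Step 2: Decrypt each letter (c - k) mod 26:
  G(6) - F(5) = (6-5) mod 26 = 1 = B
  N(13) - J(9) = (13-9) mod 26 = 4 = E
  F(5) - F(5) = (5-5) mod 26 = 0 = A
  L(11) - J(9) = (11-9) mod 26 = 2 = C
  T(19) - F(5) = (19-5) mod 26 = 14 = O
  W(22) - J(9) = (22-9) mod 26 = 13 = N
Plaintext: BEACON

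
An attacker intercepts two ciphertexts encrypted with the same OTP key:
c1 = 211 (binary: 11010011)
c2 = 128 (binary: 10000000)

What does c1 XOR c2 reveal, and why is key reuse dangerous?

Step 1: c1 XOR c2 = (m1 XOR k) XOR (m2 XOR k).
Step 2: By XOR associativity/commutativity: = m1 XOR m2 XOR k XOR k = m1 XOR m2.
Step 3: 11010011 XOR 10000000 = 01010011 = 83.
Step 4: The key cancels out! An attacker learns m1 XOR m2 = 83, revealing the relationship between plaintexts.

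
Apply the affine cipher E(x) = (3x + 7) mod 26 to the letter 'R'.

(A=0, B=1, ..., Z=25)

Step 1: Convert 'R' to number: x = 17.
Step 2: E(17) = (3 * 17 + 7) mod 26 = 58 mod 26 = 6.
Step 3: Convert 6 back to letter: G.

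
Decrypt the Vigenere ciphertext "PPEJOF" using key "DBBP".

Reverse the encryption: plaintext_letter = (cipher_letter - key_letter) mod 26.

Step 1: Extend key: DBBPDB
Step 2: Decrypt each letter (c - k) mod 26:
  P(15) - D(3) = (15-3) mod 26 = 12 = M
  P(15) - B(1) = (15-1) mod 26 = 14 = O
  E(4) - B(1) = (4-1) mod 26 = 3 = D
  J(9) - P(15) = (9-15) mod 26 = 20 = U
  O(14) - D(3) = (14-3) mod 26 = 11 = L
  F(5) - B(1) = (5-1) mod 26 = 4 = E
Plaintext: MODULE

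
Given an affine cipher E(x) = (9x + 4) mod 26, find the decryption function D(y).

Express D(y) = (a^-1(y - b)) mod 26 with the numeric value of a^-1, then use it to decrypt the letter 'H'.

Step 1: Find a^-1, the modular inverse of 9 mod 26.
Step 2: We need 9 * a^-1 = 1 (mod 26).
Step 3: 9 * 3 = 27 = 1 * 26 + 1, so a^-1 = 3.
Step 4: D(y) = 3(y - 4) mod 26.
Step 5: Apply to 'H' (y = 7): D(7) = 3 * (7 - 4) mod 26 = 3 * 3 mod 26 = 9 -> 'J'.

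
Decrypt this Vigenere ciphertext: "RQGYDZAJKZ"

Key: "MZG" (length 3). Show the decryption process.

Step 1: Key 'MZG' has length 3. Extended key: MZGMZGMZGM
Step 2: Decrypt each position:
  R(17) - M(12) = 5 = F
  Q(16) - Z(25) = 17 = R
  G(6) - G(6) = 0 = A
  Y(24) - M(12) = 12 = M
  D(3) - Z(25) = 4 = E
  Z(25) - G(6) = 19 = T
  A(0) - M(12) = 14 = O
  J(9) - Z(25) = 10 = K
  K(10) - G(6) = 4 = E
  Z(25) - M(12) = 13 = N
Plaintext: FRAMETOKEN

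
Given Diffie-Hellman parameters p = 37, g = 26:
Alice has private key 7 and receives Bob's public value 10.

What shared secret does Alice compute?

Step 1: s = B^a mod p = 10^7 mod 37.
  10^1 mod 37 = 10
  10^2 mod 37 = (10 * 10) mod 37 = 26
  10^3 mod 37 = (26 * 10) mod 37 = 1
  10^4 mod 37 = (1 * 10) mod 37 = 10
  10^5 mod 37 = (10 * 10) mod 37 = 26
  10^6 mod 37 = (26 * 10) mod 37 = 1
  10^7 mod 37 = (1 * 10) mod 37 = 10
Result: shared secret = 10.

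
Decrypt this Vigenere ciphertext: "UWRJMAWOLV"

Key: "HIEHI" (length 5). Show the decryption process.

Step 1: Key 'HIEHI' has length 5. Extended key: HIEHIHIEHI
Step 2: Decrypt each position:
  U(20) - H(7) = 13 = N
  W(22) - I(8) = 14 = O
  R(17) - E(4) = 13 = N
  J(9) - H(7) = 2 = C
  M(12) - I(8) = 4 = E
  A(0) - H(7) = 19 = T
  W(22) - I(8) = 14 = O
  O(14) - E(4) = 10 = K
  L(11) - H(7) = 4 = E
  V(21) - I(8) = 13 = N
Plaintext: NONCETOKEN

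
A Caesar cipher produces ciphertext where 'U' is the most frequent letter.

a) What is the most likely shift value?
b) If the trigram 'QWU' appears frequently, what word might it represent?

Step 1: In English, 'E' is the most frequent letter (12.7%).
Step 2: The most frequent ciphertext letter is 'U' (position 20).
Step 3: Shift = (20 - 4) mod 26 = 16.
Step 4: Decrypt 'QWU' by shifting back 16:
  Q -> A
  W -> G
  U -> E
Step 5: 'QWU' decrypts to 'AGE'.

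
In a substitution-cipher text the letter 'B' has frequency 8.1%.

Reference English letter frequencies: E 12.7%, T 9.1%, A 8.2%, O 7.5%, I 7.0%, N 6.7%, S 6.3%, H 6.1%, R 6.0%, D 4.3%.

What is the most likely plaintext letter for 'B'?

Step 1: The observed frequency is 8.1%.
Step 2: Compare with English frequencies:
  E: 12.7% (difference: 4.6%)
  T: 9.1% (difference: 1.0%)
  A: 8.2% (difference: 0.1%) <-- closest
  O: 7.5% (difference: 0.6%)
  I: 7.0% (difference: 1.1%)
  N: 6.7% (difference: 1.4%)
  S: 6.3% (difference: 1.8%)
  H: 6.1% (difference: 2.0%)
  R: 6.0% (difference: 2.1%)
  D: 4.3% (difference: 3.8%)
Step 3: 'B' most likely represents 'A' (frequency 8.2%).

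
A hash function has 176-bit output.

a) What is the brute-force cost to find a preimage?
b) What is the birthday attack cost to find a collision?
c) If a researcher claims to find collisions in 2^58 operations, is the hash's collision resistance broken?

Step 1: Preimage resistance requires brute-force of 2^176 operations.
Step 2: Collision resistance (birthday bound) = 2^(176/2) = 2^88.
Step 3: The claimed attack costs 2^58 operations.
Step 4: Since 2^58 < 2^88, the claimed attack beats the generic birthday bound, so collision resistance is broken.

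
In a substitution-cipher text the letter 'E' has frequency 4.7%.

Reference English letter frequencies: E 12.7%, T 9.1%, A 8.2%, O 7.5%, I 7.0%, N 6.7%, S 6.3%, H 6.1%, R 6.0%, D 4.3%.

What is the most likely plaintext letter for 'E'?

Step 1: The observed frequency is 4.7%.
Step 2: Compare with English frequencies:
  E: 12.7% (difference: 8.0%)
  T: 9.1% (difference: 4.4%)
  A: 8.2% (difference: 3.5%)
  O: 7.5% (difference: 2.8%)
  I: 7.0% (difference: 2.3%)
  N: 6.7% (difference: 2.0%)
  S: 6.3% (difference: 1.6%)
  H: 6.1% (difference: 1.4%)
  R: 6.0% (difference: 1.3%)
  D: 4.3% (difference: 0.4%) <-- closest
Step 3: 'E' most likely represents 'D' (frequency 4.3%).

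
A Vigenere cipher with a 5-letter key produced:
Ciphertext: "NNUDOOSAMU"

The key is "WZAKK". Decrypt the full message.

Step 1: Key 'WZAKK' has length 5. Extended key: WZAKKWZAKK
Step 2: Decrypt each position:
  N(13) - W(22) = 17 = R
  N(13) - Z(25) = 14 = O
  U(20) - A(0) = 20 = U
  D(3) - K(10) = 19 = T
  O(14) - K(10) = 4 = E
  O(14) - W(22) = 18 = S
  S(18) - Z(25) = 19 = T
  A(0) - A(0) = 0 = A
  M(12) - K(10) = 2 = C
  U(20) - K(10) = 10 = K
Plaintext: ROUTESTACK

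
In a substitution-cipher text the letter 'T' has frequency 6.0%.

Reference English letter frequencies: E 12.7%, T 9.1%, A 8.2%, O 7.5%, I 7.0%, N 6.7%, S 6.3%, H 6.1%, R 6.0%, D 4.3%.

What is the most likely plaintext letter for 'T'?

Step 1: The observed frequency is 6.0%.
Step 2: Compare with English frequencies:
  E: 12.7% (difference: 6.7%)
  T: 9.1% (difference: 3.1%)
  A: 8.2% (difference: 2.2%)
  O: 7.5% (difference: 1.5%)
  I: 7.0% (difference: 1.0%)
  N: 6.7% (difference: 0.7%)
  S: 6.3% (difference: 0.3%)
  H: 6.1% (difference: 0.1%)
  R: 6.0% (difference: 0.0%) <-- closest
  D: 4.3% (difference: 1.7%)
Step 3: 'T' most likely represents 'R' (frequency 6.0%).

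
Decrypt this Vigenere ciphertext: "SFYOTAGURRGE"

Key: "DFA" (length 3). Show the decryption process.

Step 1: Key 'DFA' has length 3. Extended key: DFADFADFADFA
Step 2: Decrypt each position:
  S(18) - D(3) = 15 = P
  F(5) - F(5) = 0 = A
  Y(24) - A(0) = 24 = Y
  O(14) - D(3) = 11 = L
  T(19) - F(5) = 14 = O
  A(0) - A(0) = 0 = A
  G(6) - D(3) = 3 = D
  U(20) - F(5) = 15 = P
  R(17) - A(0) = 17 = R
  R(17) - D(3) = 14 = O
  G(6) - F(5) = 1 = B
  E(4) - A(0) = 4 = E
Plaintext: PAYLOADPROBE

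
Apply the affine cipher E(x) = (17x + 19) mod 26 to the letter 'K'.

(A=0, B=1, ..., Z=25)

Step 1: Convert 'K' to number: x = 10.
Step 2: E(10) = (17 * 10 + 19) mod 26 = 189 mod 26 = 7.
Step 3: Convert 7 back to letter: H.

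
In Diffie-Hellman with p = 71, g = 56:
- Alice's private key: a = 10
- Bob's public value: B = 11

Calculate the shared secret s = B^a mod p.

Step 1: s = B^a mod p = 11^10 mod 71.
  11^1 mod 71 = 11
  11^2 mod 71 = (11 * 11) mod 71 = 50
  11^3 mod 71 = (50 * 11) mod 71 = 53
  11^4 mod 71 = (53 * 11) mod 71 = 15
  11^5 mod 71 = (15 * 11) mod 71 = 23
  11^6 mod 71 = (23 * 11) mod 71 = 40
  11^7 mod 71 = (40 * 11) mod 71 = 14
  11^8 mod 71 = (14 * 11) mod 71 = 12
  11^9 mod 71 = (12 * 11) mod 71 = 61
  11^10 mod 71 = (61 * 11) mod 71 = 32
Result: shared secret = 32.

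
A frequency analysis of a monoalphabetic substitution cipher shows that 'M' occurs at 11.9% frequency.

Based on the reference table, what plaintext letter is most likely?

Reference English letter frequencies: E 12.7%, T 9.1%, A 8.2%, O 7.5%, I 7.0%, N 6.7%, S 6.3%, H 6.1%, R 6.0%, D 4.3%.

Step 1: The observed frequency is 11.9%.
Step 2: Compare with English frequencies:
  E: 12.7% (difference: 0.8%) <-- closest
  T: 9.1% (difference: 2.8%)
  A: 8.2% (difference: 3.7%)
  O: 7.5% (difference: 4.4%)
  I: 7.0% (difference: 4.9%)
  N: 6.7% (difference: 5.2%)
  S: 6.3% (difference: 5.6%)
  H: 6.1% (difference: 5.8%)
  R: 6.0% (difference: 5.9%)
  D: 4.3% (difference: 7.6%)
Step 3: 'M' most likely represents 'E' (frequency 12.7%).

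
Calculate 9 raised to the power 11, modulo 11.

Step 1: Compute 9^11 mod 11 step by step, reducing modulo 11 at each step.
  9^1 mod 11 = 9
  9^2 mod 11 = (9 * 9) mod 11 = 4
  9^3 mod 11 = (4 * 9) mod 11 = 3
  9^4 mod 11 = (3 * 9) mod 11 = 5
  9^5 mod 11 = (5 * 9) mod 11 = 1
  9^6 mod 11 = (1 * 9) mod 11 = 9
  9^7 mod 11 = (9 * 9) mod 11 = 4
  9^8 mod 11 = (4 * 9) mod 11 = 3
  9^9 mod 11 = (3 * 9) mod 11 = 5
  9^10 mod 11 = (5 * 9) mod 11 = 1
  9^11 mod 11 = (1 * 9) mod 11 = 9
Step 2: Result = 9.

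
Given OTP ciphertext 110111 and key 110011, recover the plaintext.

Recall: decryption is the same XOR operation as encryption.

Step 1: XOR ciphertext with key:
  Ciphertext: 110111
  Key:        110011
  XOR:        000100
Step 2: Plaintext = 000100 = 4 in decimal.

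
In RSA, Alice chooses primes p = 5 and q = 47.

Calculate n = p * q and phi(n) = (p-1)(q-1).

Step 1: n = p * q = 5 * 47 = 235.
Step 2: phi(n) = (p-1)(q-1) = 4 * 46 = 184.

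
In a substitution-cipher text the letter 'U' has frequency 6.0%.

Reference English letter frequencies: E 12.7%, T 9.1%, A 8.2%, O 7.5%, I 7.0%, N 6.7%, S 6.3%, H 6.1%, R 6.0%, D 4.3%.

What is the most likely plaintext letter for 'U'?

Step 1: The observed frequency is 6.0%.
Step 2: Compare with English frequencies:
  E: 12.7% (difference: 6.7%)
  T: 9.1% (difference: 3.1%)
  A: 8.2% (difference: 2.2%)
  O: 7.5% (difference: 1.5%)
  I: 7.0% (difference: 1.0%)
  N: 6.7% (difference: 0.7%)
  S: 6.3% (difference: 0.3%)
  H: 6.1% (difference: 0.1%)
  R: 6.0% (difference: 0.0%) <-- closest
  D: 4.3% (difference: 1.7%)
Step 3: 'U' most likely represents 'R' (frequency 6.0%).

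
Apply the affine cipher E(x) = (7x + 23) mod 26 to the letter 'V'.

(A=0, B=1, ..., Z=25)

Step 1: Convert 'V' to number: x = 21.
Step 2: E(21) = (7 * 21 + 23) mod 26 = 170 mod 26 = 14.
Step 3: Convert 14 back to letter: O.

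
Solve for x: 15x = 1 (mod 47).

Step 1: We need x such that 15 * x = 1 (mod 47).
Step 2: Using the extended Euclidean algorithm or trial:
  15 * 22 = 330 = 7 * 47 + 1.
Step 3: Since 330 mod 47 = 1, the inverse is x = 22.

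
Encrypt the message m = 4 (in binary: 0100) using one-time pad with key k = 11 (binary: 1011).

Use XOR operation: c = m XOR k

Step 1: Write out the XOR operation bit by bit:
  Message: 0100
  Key:     1011
  XOR:     1111
Step 2: Convert to decimal: 1111 = 15.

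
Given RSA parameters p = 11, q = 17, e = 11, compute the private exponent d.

Step 1: n = 11 * 17 = 187.
Step 2: phi(n) = 10 * 16 = 160.
Step 3: Find d such that 11 * d = 1 (mod 160).
Step 4: d = 11^(-1) mod 160 = 131.
Verification: 11 * 131 = 1441 = 9 * 160 + 1.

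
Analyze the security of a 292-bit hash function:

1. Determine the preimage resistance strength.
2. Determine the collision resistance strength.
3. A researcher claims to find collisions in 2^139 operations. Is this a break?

Step 1: Preimage resistance requires brute-force of 2^292 operations.
Step 2: Collision resistance (birthday bound) = 2^(292/2) = 2^146.
Step 3: The claimed attack costs 2^139 operations.
Step 4: Since 2^139 < 2^146, the claimed attack beats the generic birthday bound, so collision resistance is broken.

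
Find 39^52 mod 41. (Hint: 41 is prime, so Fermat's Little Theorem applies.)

Step 1: Since 41 is prime, by Fermat's Little Theorem: 39^40 = 1 (mod 41).
Step 2: Reduce exponent: 52 mod 40 = 12.
Step 3: So 39^52 = 39^12 (mod 41).
Step 4: 39^12 mod 41 = 37.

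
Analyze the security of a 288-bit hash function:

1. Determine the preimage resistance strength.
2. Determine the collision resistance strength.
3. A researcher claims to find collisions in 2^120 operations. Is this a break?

Step 1: Preimage resistance requires brute-force of 2^288 operations.
Step 2: Collision resistance (birthday bound) = 2^(288/2) = 2^144.
Step 3: The claimed attack costs 2^120 operations.
Step 4: Since 2^120 < 2^144, the claimed attack beats the generic birthday bound, so collision resistance is broken.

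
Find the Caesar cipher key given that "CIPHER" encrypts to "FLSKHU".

Step 1: Compare first letters: C (position 2) -> F (position 5).
Step 2: Shift = (5 - 2) mod 26 = 3.
The shift value is 3.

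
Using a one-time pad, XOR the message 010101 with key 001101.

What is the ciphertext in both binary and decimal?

Step 1: Write out the XOR operation bit by bit:
  Message: 010101
  Key:     001101
  XOR:     011000
Step 2: Convert to decimal: 011000 = 24.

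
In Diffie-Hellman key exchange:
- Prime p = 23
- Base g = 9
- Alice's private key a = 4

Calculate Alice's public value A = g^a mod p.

Step 1: A = g^a mod p = 9^4 mod 23.
  9^1 mod 23 = 9
  9^2 mod 23 = (9 * 9) mod 23 = 12
  9^3 mod 23 = (12 * 9) mod 23 = 16
  9^4 mod 23 = (16 * 9) mod 23 = 6
Result: A = 6.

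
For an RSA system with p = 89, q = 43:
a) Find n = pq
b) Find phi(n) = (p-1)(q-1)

Step 1: n = p * q = 89 * 43 = 3827.
Step 2: phi(n) = (p-1)(q-1) = 88 * 42 = 3696.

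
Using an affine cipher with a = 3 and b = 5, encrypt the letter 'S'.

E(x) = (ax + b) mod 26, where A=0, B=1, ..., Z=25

Step 1: Convert 'S' to number: x = 18.
Step 2: E(18) = (3 * 18 + 5) mod 26 = 59 mod 26 = 7.
Step 3: Convert 7 back to letter: H.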